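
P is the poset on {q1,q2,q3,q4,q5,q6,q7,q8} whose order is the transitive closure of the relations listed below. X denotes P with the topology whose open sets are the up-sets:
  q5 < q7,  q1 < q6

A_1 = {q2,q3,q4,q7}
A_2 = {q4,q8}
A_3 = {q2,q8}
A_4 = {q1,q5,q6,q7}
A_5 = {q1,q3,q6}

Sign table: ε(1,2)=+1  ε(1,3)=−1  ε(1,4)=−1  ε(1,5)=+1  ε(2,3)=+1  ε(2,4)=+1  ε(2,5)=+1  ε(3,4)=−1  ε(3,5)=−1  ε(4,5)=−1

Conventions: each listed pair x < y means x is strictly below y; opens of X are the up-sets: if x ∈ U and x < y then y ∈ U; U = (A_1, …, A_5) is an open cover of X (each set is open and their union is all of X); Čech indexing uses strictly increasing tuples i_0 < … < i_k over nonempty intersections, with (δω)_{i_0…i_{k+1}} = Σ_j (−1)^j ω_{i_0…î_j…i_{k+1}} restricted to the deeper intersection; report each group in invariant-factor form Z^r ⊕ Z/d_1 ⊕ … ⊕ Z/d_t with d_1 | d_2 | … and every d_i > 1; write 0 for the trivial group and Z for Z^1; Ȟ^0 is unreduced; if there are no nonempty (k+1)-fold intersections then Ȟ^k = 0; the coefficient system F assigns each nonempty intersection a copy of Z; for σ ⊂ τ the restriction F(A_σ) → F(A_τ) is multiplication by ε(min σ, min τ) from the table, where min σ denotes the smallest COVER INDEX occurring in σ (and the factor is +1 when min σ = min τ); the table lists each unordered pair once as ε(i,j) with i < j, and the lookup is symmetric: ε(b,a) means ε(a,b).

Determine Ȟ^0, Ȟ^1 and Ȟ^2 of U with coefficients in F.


nonempty overlaps:
  A12={q4} A13={q2} A14={q7} A15={q3} A23={q8} A45={q1,q6}
C dims 5,6; δ0: rk 5, SNF 1^4·2
degree 0: 5−5−0 = 0 → Ȟ^0 ≅ 0
degree 1: 6−0−5 = 1 plus torsion [2] → Ȟ^1 ≅ Z ⊕ Z/2
degree 2: 0−0−0 = 0 → Ȟ^2 ≅ 0

Ȟ^0(U;F) ≅ 0; Ȟ^1(U;F) ≅ Z ⊕ Z/2; Ȟ^2(U;F) ≅ 0


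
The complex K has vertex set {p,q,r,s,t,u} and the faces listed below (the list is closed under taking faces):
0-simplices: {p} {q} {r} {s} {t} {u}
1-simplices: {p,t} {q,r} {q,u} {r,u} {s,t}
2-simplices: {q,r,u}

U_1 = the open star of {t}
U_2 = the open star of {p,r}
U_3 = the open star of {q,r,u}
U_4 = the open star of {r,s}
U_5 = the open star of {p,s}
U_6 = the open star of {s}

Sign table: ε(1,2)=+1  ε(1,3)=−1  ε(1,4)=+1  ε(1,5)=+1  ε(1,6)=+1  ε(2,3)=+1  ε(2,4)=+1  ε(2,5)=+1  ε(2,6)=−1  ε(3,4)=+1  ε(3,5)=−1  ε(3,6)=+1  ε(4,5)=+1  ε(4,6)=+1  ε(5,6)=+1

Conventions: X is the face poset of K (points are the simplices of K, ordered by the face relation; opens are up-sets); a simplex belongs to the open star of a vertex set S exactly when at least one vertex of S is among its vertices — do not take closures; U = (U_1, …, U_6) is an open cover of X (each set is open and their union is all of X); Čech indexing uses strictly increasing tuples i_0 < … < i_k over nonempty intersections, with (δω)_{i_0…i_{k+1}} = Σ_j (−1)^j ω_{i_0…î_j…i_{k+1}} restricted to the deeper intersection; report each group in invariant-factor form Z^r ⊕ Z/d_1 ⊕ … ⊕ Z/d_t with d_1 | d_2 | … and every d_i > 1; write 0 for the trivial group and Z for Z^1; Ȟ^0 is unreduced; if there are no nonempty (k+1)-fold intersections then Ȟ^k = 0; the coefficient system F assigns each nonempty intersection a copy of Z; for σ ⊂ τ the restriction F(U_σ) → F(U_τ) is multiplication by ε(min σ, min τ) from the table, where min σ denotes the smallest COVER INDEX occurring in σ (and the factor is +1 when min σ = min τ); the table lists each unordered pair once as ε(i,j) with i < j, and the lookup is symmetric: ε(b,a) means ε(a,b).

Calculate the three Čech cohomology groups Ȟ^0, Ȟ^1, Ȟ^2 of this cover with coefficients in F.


Ȟ^0(U;F) ≅ Z,  Ȟ^1(U;F) ≅ Z,  Ȟ^2(U;F) ≅ 0

nerve simplices:
  U1={{t},{p,t},{s,t}} U2={{p},{r},{p,t},{q,r},{r,u},{q,r,u}} U3={{q},{r},{u},{q,r},{q,u},{r,u},{q,r,u}} U4={{r},{s},{q,r},{r,u},{s,t},{q,r,u}} U5={{p},{s},{p,t},{s,t}} U6={{s},{s,t}}
  U12={{p,t}} U14={{s,t}} U15={{p,t},{s,t}} U16={{s,t}} U23={{r},{q,r},{r,u},{q,r,u}} U24={{r},{q,r},{r,u},{q,r,u}} U25={{p},{p,t}} U34={{r},{q,r},{r,u},{q,r,u}} U45={{s},{s,t}} U46={{s},{s,t}} U56={{s},{s,t}}
  U125={{p,t}} U145={{s,t}} U146={{s,t}} U156={{s,t}} U234={{r},{q,r},{r,u},{q,r,u}} U456={{s},{s,t}}
  U1456={{s,t}}
C dims 6,11,6,1; δ0: rk 5, SNF 1^5; δ1: rk 5, SNF 1^5; δ2: rk 1, SNF 1^1
degree 0: 6−5−0 = 1 → Ȟ^0 ≅ Z
degree 1: 11−5−5 = 1 → Ȟ^1 ≅ Z
degree 2: 6−1−5 = 0 → Ȟ^2 ≅ 0


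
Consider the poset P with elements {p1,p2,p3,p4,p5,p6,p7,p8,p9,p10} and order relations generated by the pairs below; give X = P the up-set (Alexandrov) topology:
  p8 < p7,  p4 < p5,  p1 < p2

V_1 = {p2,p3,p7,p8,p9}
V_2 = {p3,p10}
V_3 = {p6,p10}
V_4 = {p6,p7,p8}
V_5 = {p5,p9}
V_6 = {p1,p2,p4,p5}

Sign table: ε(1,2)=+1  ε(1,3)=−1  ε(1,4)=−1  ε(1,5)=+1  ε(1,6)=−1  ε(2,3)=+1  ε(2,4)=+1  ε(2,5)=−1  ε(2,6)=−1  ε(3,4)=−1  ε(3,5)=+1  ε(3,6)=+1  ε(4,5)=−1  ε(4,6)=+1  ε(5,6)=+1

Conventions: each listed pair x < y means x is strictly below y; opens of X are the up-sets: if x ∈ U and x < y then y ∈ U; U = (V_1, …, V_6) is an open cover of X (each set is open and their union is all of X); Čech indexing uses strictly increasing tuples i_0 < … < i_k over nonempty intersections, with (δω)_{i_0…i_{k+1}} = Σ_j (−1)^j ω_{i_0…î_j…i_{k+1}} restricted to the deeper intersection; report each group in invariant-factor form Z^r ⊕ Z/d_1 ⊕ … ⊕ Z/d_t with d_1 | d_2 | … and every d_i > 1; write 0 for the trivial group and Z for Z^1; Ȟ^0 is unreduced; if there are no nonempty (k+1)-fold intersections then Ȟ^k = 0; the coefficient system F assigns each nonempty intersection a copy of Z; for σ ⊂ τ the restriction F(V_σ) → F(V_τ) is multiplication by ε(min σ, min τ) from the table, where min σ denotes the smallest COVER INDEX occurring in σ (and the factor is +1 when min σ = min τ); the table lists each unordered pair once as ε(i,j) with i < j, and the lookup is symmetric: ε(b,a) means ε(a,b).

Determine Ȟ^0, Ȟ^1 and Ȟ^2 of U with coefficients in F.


nonempty overlaps:
  V12={p3} V14={p7,p8} V15={p9} V16={p2} V23={p10} V34={p6} V56={p5}
C dims 6,7; δ0: rk 6, SNF 1^5·2
degree 0: 6−6−0 = 0 → Ȟ^0 ≅ 0
degree 1: 7−0−6 = 1 plus torsion [2] → Ȟ^1 ≅ Z ⊕ Z/2
degree 2: 0−0−0 = 0 → Ȟ^2 ≅ 0

Ȟ^0(U;F) ≅ 0, Ȟ^1(U;F) ≅ Z ⊕ Z/2 and Ȟ^2(U;F) ≅ 0


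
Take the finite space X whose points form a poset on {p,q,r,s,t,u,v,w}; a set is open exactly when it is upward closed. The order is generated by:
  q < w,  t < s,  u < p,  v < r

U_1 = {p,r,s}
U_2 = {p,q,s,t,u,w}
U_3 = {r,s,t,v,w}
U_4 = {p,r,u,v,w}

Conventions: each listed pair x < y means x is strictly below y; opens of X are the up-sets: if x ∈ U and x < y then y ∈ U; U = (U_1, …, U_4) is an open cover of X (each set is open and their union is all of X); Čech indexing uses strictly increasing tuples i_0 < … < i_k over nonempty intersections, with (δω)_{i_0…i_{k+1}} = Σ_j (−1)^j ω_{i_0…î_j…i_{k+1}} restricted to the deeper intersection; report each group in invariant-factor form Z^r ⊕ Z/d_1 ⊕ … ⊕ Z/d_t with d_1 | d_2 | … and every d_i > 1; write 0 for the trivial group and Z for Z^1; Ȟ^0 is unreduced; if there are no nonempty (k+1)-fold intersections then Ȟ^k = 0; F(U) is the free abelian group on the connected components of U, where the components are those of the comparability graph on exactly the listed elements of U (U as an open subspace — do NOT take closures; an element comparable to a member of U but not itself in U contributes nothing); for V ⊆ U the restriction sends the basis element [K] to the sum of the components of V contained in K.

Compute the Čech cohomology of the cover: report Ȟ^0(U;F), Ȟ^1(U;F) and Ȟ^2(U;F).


nerve simplices:
  U12={p,s} U13={r,s} U14={p,r} U23={s,t,w} U24={p,u,w} U34={r,v,w}
  U123={s} U124={p} U134={r} U234={w}
components per intersection:
  U1: {p} {r} {s}
  U2: {p,u} {q,w} {s,t}
  U3: {r,v} {s,t} {w}
  U4: {p,u} {r,v} {w}
  U12: {p} {s}
  U13: {r} {s}
  U14: {p} {r}
  U23: {s,t} {w}
  U24: {p,u} {w}
  U34: {r,v} {w}
  U123: {s}
  U124: {p}
  U134: {r}
  U234: {w}
C dims 12,12,4; δ0: rk 8, SNF 1^8; δ1: rk 4, SNF 1^4
degree 0: 12−8−0 = 4 → Ȟ^0 ≅ Z^4
degree 1: 12−4−8 = 0 → Ȟ^1 ≅ 0
degree 2: 4−0−4 = 0 → Ȟ^2 ≅ 0

Ȟ^0(U;F) ≅ Z^4, Ȟ^1(U;F) ≅ 0 and Ȟ^2(U;F) ≅ 0


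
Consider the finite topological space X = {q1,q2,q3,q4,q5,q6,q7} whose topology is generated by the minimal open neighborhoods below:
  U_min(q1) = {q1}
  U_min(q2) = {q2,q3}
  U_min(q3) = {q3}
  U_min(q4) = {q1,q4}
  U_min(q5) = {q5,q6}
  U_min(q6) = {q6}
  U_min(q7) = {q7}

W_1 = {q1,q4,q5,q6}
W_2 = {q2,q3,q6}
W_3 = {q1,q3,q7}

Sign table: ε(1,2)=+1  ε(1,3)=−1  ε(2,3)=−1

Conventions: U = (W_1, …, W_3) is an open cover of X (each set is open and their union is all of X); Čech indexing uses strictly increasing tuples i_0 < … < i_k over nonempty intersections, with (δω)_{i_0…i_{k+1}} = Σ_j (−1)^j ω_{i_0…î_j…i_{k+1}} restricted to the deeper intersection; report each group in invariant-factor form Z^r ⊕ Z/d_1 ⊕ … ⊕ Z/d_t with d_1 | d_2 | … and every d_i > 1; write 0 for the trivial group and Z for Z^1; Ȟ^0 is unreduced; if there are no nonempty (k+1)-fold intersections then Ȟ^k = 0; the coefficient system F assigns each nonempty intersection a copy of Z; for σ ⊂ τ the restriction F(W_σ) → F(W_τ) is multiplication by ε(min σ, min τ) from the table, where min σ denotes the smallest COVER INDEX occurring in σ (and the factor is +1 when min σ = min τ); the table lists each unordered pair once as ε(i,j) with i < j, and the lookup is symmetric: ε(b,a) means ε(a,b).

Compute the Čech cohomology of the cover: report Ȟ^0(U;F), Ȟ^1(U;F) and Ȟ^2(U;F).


Ȟ^0(U;F) ≅ Z, Ȟ^1(U;F) ≅ Z, Ȟ^2(U;F) ≅ 0

nerve simplices:
  W12={q6} W13={q1} W23={q3}
C dims 3,3; δ0: rk 2, SNF 1^2
degree 0: 3−2−0 = 1 → Ȟ^0 ≅ Z
degree 1: 3−0−2 = 1 → Ȟ^1 ≅ Z
degree 2: 0−0−0 = 0 → Ȟ^2 ≅ 0


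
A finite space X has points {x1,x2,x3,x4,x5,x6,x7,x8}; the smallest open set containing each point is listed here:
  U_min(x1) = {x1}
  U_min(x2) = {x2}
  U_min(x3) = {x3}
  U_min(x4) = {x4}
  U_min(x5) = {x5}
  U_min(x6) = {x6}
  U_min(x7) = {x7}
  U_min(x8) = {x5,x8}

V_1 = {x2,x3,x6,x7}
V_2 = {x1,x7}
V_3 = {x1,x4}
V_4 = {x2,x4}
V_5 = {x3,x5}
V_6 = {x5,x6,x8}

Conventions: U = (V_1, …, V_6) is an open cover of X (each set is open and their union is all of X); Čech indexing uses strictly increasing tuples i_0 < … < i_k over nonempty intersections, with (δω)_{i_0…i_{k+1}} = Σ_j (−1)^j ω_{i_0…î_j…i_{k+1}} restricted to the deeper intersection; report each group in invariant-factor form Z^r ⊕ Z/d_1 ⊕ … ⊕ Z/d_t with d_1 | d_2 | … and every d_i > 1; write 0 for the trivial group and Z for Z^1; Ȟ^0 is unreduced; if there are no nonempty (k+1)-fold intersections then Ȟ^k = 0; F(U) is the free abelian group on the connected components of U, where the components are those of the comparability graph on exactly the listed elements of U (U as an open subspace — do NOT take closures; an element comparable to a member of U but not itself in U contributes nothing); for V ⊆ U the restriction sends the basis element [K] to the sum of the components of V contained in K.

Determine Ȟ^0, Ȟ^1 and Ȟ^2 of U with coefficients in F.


Ȟ^0 ≅ Z^7,  Ȟ^1 ≅ 0,  Ȟ^2 ≅ 0

nerve of the cover:
  V12={x7} V14={x2} V15={x3} V16={x6} V23={x1} V34={x4} V56={x5}
components per intersection:
  V1: {x2} {x3} {x6} {x7}
  V2: {x1} {x7}
  V3: {x1} {x4}
  V4: {x2} {x4}
  V5: {x3} {x5}
  V6: {x5,x8} {x6}
  V12: {x7}
  V14: {x2}
  V15: {x3}
  V16: {x6}
  V23: {x1}
  V34: {x4}
  V56: {x5}
C dims 14,7; δ0: rk 7, SNF 1^7
Ȟ^0 = (14 − 7) − 0 = 7, so Ȟ^0 ≅ Z^7
Ȟ^1 = (7 − 0) − 7 = 0, so Ȟ^1 ≅ 0
Ȟ^2 = (0 − 0) − 0 = 0, so Ȟ^2 ≅ 0


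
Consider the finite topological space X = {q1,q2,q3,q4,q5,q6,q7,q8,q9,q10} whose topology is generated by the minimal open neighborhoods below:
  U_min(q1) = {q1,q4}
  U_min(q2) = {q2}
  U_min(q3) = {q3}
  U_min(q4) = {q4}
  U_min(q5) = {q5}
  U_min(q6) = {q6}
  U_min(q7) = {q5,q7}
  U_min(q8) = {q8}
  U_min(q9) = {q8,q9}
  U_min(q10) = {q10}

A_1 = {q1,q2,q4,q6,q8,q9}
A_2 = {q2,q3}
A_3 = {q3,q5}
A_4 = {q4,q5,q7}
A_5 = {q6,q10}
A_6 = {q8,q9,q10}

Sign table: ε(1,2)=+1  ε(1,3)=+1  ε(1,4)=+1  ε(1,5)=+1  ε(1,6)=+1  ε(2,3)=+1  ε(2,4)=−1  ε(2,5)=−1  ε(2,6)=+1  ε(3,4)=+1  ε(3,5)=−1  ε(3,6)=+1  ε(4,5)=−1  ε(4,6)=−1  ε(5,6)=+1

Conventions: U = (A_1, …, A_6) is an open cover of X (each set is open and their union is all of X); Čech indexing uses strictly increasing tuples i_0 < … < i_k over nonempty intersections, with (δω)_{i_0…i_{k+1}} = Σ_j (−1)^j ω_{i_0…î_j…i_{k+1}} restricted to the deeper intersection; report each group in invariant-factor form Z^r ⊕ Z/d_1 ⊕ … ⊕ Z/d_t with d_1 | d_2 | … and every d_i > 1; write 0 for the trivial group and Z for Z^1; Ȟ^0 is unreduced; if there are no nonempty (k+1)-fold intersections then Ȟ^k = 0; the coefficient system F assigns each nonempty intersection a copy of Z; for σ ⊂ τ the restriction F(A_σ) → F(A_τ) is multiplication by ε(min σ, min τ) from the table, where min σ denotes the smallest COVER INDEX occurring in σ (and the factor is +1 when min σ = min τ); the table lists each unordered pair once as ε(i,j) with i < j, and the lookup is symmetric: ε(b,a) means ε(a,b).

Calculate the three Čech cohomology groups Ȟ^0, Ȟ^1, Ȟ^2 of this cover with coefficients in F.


Ȟ^0 = Z,  Ȟ^1 = Z^2,  Ȟ^2 = 0

intersection data:
  A12={q2} A14={q4} A15={q6} A16={q8,q9} A23={q3} A34={q5} A56={q10}
C dims 6,7; δ0: rk 5, SNF 1^5
Ȟ^0 = (6 − 5) − 0 = 1, so Ȟ^0 ≅ Z
Ȟ^1 = (7 − 0) − 5 = 2, so Ȟ^1 ≅ Z^2
Ȟ^2 = (0 − 0) − 0 = 0, so Ȟ^2 ≅ 0


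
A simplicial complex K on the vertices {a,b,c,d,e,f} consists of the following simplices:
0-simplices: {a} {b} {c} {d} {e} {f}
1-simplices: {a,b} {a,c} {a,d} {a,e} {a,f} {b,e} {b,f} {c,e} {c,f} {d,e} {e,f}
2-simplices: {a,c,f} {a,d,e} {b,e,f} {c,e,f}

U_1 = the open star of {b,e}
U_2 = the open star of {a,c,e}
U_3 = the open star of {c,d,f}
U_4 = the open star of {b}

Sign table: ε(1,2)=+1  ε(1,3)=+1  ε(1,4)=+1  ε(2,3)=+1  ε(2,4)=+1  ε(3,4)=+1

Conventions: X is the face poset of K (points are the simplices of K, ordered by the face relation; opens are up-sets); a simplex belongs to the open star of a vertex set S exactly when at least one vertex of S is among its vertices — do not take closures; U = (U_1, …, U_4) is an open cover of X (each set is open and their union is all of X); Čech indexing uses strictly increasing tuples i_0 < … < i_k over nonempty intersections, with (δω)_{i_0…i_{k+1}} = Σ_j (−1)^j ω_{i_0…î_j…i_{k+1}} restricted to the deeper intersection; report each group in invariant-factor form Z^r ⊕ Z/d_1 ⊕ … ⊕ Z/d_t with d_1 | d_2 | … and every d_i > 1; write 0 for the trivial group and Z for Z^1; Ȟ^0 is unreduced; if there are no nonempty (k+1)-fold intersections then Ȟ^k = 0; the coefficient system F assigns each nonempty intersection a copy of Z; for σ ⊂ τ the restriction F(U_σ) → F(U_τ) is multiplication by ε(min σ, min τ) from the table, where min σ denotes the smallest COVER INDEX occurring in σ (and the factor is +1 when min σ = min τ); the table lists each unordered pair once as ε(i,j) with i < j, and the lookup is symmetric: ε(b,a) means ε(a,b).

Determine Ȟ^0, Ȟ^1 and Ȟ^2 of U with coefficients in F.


nonempty intersections:
  U1={{b},{e},{a,b},{a,e},{b,e},{b,f},{c,e},{d,e},{e,f},{a,d,e},{b,e,f},{c,e,f}} U2={{a},{c},{e},{a,b},{a,c},{a,d},{a,e},{a,f},{b,e},{c,e},{c,f},{d,e},{e,f},{a,c,f},{a,d,e},{b,e,f},{c,e,f}} U3={{c},{d},{f},{a,c},{a,d},{a,f},{b,f},{c,e},{c,f},{d,e},{e,f},{a,c,f},{a,d,e},{b,e,f},{c,e,f}} U4={{b},{a,b},{b,e},{b,f},{b,e,f}}
  U12={{e},{a,b},{a,e},{b,e},{c,e},{d,e},{e,f},{a,d,e},{b,e,f},{c,e,f}} U13={{b,f},{c,e},{d,e},{e,f},{a,d,e},{b,e,f},{c,e,f}} U14={{b},{a,b},{b,e},{b,f},{b,e,f}} U23={{c},{a,c},{a,d},{a,f},{c,e},{c,f},{d,e},{e,f},{a,c,f},{a,d,e},{b,e,f},{c,e,f}} U24={{a,b},{b,e},{b,e,f}} U34={{b,f},{b,e,f}}
  U123={{c,e},{d,e},{e,f},{a,d,e},{b,e,f},{c,e,f}} U124={{a,b},{b,e},{b,e,f}} U134={{b,f},{b,e,f}} U234={{b,e,f}}
  U1234={{b,e,f}}
C dims 4,6,4,1; δ0: rk 3, SNF 1^3; δ1: rk 3, SNF 1^3; δ2: rk 1, SNF 1^1
Ȟ^0: (4−3)−0=1 ⇒ Z
Ȟ^1: (6−3)−3=0 ⇒ 0
Ȟ^2: (4−1)−3=0 ⇒ 0

Ȟ^0 ≅ Z, Ȟ^1 ≅ 0, Ȟ^2 ≅ 0


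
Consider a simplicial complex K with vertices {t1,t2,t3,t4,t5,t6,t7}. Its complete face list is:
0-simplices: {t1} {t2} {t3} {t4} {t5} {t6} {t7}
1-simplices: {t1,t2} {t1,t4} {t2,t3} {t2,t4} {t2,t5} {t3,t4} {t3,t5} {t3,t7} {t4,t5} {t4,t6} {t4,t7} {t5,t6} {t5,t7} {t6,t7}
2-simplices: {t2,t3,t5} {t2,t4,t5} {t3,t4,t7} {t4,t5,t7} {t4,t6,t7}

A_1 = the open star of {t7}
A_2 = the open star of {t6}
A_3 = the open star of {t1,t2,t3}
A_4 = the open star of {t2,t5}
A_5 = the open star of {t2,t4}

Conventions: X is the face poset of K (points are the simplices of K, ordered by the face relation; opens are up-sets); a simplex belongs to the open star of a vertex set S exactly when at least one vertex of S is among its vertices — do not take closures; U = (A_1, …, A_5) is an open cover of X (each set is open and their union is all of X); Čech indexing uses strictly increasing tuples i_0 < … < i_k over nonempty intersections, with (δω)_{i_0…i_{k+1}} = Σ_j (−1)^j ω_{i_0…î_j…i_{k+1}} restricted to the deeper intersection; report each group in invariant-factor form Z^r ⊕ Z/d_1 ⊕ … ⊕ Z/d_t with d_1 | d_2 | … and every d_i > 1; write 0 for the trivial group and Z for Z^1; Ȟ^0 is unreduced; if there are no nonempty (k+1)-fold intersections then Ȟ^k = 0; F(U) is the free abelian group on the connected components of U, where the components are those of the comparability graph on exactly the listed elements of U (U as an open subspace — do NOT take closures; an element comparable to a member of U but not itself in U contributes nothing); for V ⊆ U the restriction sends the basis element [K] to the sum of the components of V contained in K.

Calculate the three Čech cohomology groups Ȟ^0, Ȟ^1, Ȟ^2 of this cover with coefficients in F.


cover nerve:
  A1={{t7},{t3,t7},{t4,t7},{t5,t7},{t6,t7},{t3,t4,t7},{t4,t5,t7},{t4,t6,t7}} A2={{t6},{t4,t6},{t5,t6},{t6,t7},{t4,t6,t7}} A3={{t1},{t2},{t3},{t1,t2},{t1,t4},{t2,t3},{t2,t4},{t2,t5},{t3,t4},{t3,t5},{t3,t7},{t2,t3,t5},{t2,t4,t5},{t3,t4,t7}} A4={{t2},{t5},{t1,t2},{t2,t3},{t2,t4},{t2,t5},{t3,t5},{t4,t5},{t5,t6},{t5,t7},{t2,t3,t5},{t2,t4,t5},{t4,t5,t7}} A5={{t2},{t4},{t1,t2},{t1,t4},{t2,t3},{t2,t4},{t2,t5},{t3,t4},{t4,t5},{t4,t6},{t4,t7},{t2,t3,t5},{t2,t4,t5},{t3,t4,t7},{t4,t5,t7},{t4,t6,t7}}
  A12={{t6,t7},{t4,t6,t7}} A13={{t3,t7},{t3,t4,t7}} A14={{t5,t7},{t4,t5,t7}} A15={{t4,t7},{t3,t4,t7},{t4,t5,t7},{t4,t6,t7}} A24={{t5,t6}} A25={{t4,t6},{t4,t6,t7}} A34={{t2},{t1,t2},{t2,t3},{t2,t4},{t2,t5},{t3,t5},{t2,t3,t5},{t2,t4,t5}} A35={{t2},{t1,t2},{t1,t4},{t2,t3},{t2,t4},{t2,t5},{t3,t4},{t2,t3,t5},{t2,t4,t5},{t3,t4,t7}} A45={{t2},{t1,t2},{t2,t3},{t2,t4},{t2,t5},{t4,t5},{t2,t3,t5},{t2,t4,t5},{t4,t5,t7}}
  A125={{t4,t6,t7}} A135={{t3,t4,t7}} A145={{t4,t5,t7}} A345={{t2},{t1,t2},{t2,t3},{t2,t4},{t2,t5},{t2,t3,t5},{t2,t4,t5}}
components per intersection:
  A1: {{t7},{t3,t7},{t4,t7},{t5,t7},{t6,t7},{t3,t4,t7},{t4,t5,t7},{t4,t6,t7}}
  A2: {{t6},{t4,t6},{t5,t6},{t6,t7},{t4,t6,t7}}
  A3: {{t1},{t2},{t3},{t1,t2},{t1,t4},{t2,t3},{t2,t4},{t2,t5},{t3,t4},{t3,t5},{t3,t7},{t2,t3,t5},{t2,t4,t5},{t3,t4,t7}}
  A4: {{t2},{t5},{t1,t2},{t2,t3},{t2,t4},{t2,t5},{t3,t5},{t4,t5},{t5,t6},{t5,t7},{t2,t3,t5},{t2,t4,t5},{t4,t5,t7}}
  A5: {{t2},{t4},{t1,t2},{t1,t4},{t2,t3},{t2,t4},{t2,t5},{t3,t4},{t4,t5},{t4,t6},{t4,t7},{t2,t3,t5},{t2,t4,t5},{t3,t4,t7},{t4,t5,t7},{t4,t6,t7}}
  A12: {{t6,t7},{t4,t6,t7}}
  A13: {{t3,t7},{t3,t4,t7}}
  A14: {{t5,t7},{t4,t5,t7}}
  A15: {{t4,t7},{t3,t4,t7},{t4,t5,t7},{t4,t6,t7}}
  A24: {{t5,t6}}
  A25: {{t4,t6},{t4,t6,t7}}
  A34: {{t2},{t1,t2},{t2,t3},{t2,t4},{t2,t5},{t3,t5},{t2,t3,t5},{t2,t4,t5}}
  A35: {{t2},{t1,t2},{t2,t3},{t2,t4},{t2,t5},{t2,t3,t5},{t2,t4,t5}} {{t1,t4}} {{t3,t4},{t3,t4,t7}}
  A45: {{t2},{t1,t2},{t2,t3},{t2,t4},{t2,t5},{t4,t5},{t2,t3,t5},{t2,t4,t5},{t4,t5,t7}}
  A125: {{t4,t6,t7}}
  A135: {{t3,t4,t7}}
  A145: {{t4,t5,t7}}
  A345: {{t2},{t1,t2},{t2,t3},{t2,t4},{t2,t5},{t2,t3,t5},{t2,t4,t5}}
C dims 5,11,4; δ0: rk 4, SNF 1^4; δ1: rk 4, SNF 1^4
Ȟ^0: (5−4)−0=1 ⇒ Z
Ȟ^1: (11−4)−4=3 ⇒ Z^3
Ȟ^2: (4−0)−4=0 ⇒ 0

Ȟ^0(U;F) ≅ Z; Ȟ^1(U;F) ≅ Z^3; Ȟ^2(U;F) ≅ 0


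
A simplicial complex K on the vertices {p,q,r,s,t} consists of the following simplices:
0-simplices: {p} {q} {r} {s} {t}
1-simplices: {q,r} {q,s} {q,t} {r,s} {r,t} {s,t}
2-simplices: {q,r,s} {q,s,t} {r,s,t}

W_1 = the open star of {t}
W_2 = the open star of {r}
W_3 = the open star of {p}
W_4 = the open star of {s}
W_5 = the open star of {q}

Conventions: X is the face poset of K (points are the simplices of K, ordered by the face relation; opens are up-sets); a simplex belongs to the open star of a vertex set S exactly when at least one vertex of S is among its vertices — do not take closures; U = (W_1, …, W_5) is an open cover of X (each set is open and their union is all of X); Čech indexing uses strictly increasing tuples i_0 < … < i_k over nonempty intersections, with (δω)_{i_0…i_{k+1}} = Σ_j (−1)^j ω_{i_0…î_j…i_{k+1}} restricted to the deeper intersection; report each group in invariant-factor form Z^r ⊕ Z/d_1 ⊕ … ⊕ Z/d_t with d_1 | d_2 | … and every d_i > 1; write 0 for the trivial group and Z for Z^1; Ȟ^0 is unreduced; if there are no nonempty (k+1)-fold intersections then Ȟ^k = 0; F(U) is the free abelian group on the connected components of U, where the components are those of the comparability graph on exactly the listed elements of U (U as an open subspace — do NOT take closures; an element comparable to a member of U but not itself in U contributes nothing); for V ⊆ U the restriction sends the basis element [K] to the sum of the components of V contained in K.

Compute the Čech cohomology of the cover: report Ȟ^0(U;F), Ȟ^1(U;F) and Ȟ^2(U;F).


nonempty intersections:
  W1={{t},{q,t},{r,t},{s,t},{q,s,t},{r,s,t}} W2={{r},{q,r},{r,s},{r,t},{q,r,s},{r,s,t}} W3={{p}} W4={{s},{q,s},{r,s},{s,t},{q,r,s},{q,s,t},{r,s,t}} W5={{q},{q,r},{q,s},{q,t},{q,r,s},{q,s,t}}
  W12={{r,t},{r,s,t}} W14={{s,t},{q,s,t},{r,s,t}} W15={{q,t},{q,s,t}} W24={{r,s},{q,r,s},{r,s,t}} W25={{q,r},{q,r,s}} W45={{q,s},{q,r,s},{q,s,t}}
  W124={{r,s,t}} W145={{q,s,t}} W245={{q,r,s}}
components per intersection:
  W1: {{t},{q,t},{r,t},{s,t},{q,s,t},{r,s,t}}
  W2: {{r},{q,r},{r,s},{r,t},{q,r,s},{r,s,t}}
  W3: {{p}}
  W4: {{s},{q,s},{r,s},{s,t},{q,r,s},{q,s,t},{r,s,t}}
  W5: {{q},{q,r},{q,s},{q,t},{q,r,s},{q,s,t}}
  W12: {{r,t},{r,s,t}}
  W14: {{s,t},{q,s,t},{r,s,t}}
  W15: {{q,t},{q,s,t}}
  W24: {{r,s},{q,r,s},{r,s,t}}
  W25: {{q,r},{q,r,s}}
  W45: {{q,s},{q,r,s},{q,s,t}}
  W124: {{r,s,t}}
  W145: {{q,s,t}}
  W245: {{q,r,s}}
C dims 5,6,3; δ0: rk 3, SNF 1^3; δ1: rk 3, SNF 1^3
Ȟ^0: (5−3)−0=2 ⇒ Z^2
Ȟ^1: (6−3)−3=0 ⇒ 0
Ȟ^2: (3−0)−3=0 ⇒ 0

Ȟ^0 = Z^2,  Ȟ^1 = 0,  Ȟ^2 = 0


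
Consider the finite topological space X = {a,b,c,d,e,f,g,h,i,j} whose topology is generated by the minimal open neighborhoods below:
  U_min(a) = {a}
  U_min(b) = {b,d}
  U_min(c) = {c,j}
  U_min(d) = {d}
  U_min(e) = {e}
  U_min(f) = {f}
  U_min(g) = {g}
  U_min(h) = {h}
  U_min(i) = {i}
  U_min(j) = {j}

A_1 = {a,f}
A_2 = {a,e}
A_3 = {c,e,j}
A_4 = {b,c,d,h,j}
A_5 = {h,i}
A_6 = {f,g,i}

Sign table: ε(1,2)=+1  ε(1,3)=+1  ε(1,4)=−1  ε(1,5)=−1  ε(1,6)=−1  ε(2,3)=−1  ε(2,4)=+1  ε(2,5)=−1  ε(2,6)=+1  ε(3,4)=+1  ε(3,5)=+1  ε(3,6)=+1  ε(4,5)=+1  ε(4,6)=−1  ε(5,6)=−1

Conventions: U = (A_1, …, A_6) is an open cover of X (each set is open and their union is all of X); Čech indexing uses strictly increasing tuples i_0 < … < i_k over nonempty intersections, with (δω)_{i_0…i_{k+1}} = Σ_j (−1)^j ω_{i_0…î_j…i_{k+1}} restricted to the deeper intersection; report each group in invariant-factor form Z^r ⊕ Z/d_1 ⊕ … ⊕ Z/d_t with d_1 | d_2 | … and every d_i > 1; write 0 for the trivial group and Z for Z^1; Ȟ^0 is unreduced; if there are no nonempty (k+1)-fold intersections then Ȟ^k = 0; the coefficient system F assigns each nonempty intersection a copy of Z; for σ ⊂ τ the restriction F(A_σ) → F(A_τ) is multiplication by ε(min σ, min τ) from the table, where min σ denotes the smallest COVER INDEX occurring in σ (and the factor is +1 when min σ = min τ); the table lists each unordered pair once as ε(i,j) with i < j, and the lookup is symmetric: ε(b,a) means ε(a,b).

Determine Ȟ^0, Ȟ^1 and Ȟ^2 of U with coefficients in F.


nonempty intersections:
  A12={a} A16={f} A23={e} A34={c,j} A45={h} A56={i}
C dims 6,6; δ0: rk 6, SNF 1^5·2
Ȟ^0: (6−6)−0=0 ⇒ 0
Ȟ^1: (6−0)−6=0 plus torsion [2] ⇒ Z/2
Ȟ^2: (0−0)−0=0 ⇒ 0

Ȟ^0 = 0, Ȟ^1 = Z/2, Ȟ^2 = 0


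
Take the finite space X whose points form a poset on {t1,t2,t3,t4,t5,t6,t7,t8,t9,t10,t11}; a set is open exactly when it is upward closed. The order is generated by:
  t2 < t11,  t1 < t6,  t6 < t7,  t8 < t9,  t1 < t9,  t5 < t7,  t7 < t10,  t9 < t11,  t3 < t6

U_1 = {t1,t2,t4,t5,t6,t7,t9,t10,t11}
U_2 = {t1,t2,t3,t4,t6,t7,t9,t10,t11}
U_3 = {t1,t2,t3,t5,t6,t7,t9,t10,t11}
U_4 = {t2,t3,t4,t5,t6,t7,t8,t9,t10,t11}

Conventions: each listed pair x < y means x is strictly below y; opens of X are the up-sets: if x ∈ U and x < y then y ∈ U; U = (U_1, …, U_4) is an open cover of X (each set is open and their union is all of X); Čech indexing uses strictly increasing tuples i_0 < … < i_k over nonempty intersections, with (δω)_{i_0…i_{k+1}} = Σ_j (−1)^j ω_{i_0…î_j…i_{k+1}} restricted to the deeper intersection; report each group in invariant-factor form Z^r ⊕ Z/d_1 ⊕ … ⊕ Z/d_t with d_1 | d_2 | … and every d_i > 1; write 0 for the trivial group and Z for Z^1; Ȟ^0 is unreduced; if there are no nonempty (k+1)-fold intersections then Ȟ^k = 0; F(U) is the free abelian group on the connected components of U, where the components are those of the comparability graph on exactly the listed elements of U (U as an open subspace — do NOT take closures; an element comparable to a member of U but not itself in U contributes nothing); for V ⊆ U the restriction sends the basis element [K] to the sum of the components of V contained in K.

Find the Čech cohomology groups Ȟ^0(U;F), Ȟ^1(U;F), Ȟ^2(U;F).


Ȟ^0(U;F) ≅ Z^2, Ȟ^1(U;F) ≅ 0 and Ȟ^2(U;F) ≅ 0

nonempty intersections:
  U12={t1,t2,t4,t6,t7,t9,t10,t11} U13={t1,t2,t5,t6,t7,t9,t10,t11} U14={t2,t4,t5,t6,t7,t9,t10,t11} U23={t1,t2,t3,t6,t7,t9,t10,t11} U24={t2,t3,t4,t6,t7,t9,t10,t11} U34={t2,t3,t5,t6,t7,t9,t10,t11}
  U123={t1,t2,t6,t7,t9,t10,t11} U124={t2,t4,t6,t7,t9,t10,t11} U134={t2,t5,t6,t7,t9,t10,t11} U234={t2,t3,t6,t7,t9,t10,t11}
  U1234={t2,t6,t7,t9,t10,t11}
components per intersection:
  U1: {t1,t2,t5,t6,t7,t9,t10,t11} {t4}
  U2: {t1,t2,t3,t6,t7,t9,t10,t11} {t4}
  U3: {t1,t2,t3,t5,t6,t7,t9,t10,t11}
  U4: {t2,t8,t9,t11} {t3,t5,t6,t7,t10} {t4}
  U12: {t1,t2,t6,t7,t9,t10,t11} {t4}
  U13: {t1,t2,t5,t6,t7,t9,t10,t11}
  U14: {t2,t9,t11} {t4} {t5,t6,t7,t10}
  U23: {t1,t2,t3,t6,t7,t9,t10,t11}
  U24: {t2,t9,t11} {t3,t6,t7,t10} {t4}
  U34: {t2,t9,t11} {t3,t5,t6,t7,t10}
  U123: {t1,t2,t6,t7,t9,t10,t11}
  U124: {t2,t9,t11} {t4} {t6,t7,t10}
  U134: {t2,t9,t11} {t5,t6,t7,t10}
  U234: {t2,t9,t11} {t3,t6,t7,t10}
  U1234: {t2,t9,t11} {t6,t7,t10}
C dims 8,12,8,2; δ0: rk 6, SNF 1^6; δ1: rk 6, SNF 1^6; δ2: rk 2, SNF 1^2
Ȟ^0: (8−6)−0=2 ⇒ Z^2
Ȟ^1: (12−6)−6=0 ⇒ 0
Ȟ^2: (8−2)−6=0 ⇒ 0


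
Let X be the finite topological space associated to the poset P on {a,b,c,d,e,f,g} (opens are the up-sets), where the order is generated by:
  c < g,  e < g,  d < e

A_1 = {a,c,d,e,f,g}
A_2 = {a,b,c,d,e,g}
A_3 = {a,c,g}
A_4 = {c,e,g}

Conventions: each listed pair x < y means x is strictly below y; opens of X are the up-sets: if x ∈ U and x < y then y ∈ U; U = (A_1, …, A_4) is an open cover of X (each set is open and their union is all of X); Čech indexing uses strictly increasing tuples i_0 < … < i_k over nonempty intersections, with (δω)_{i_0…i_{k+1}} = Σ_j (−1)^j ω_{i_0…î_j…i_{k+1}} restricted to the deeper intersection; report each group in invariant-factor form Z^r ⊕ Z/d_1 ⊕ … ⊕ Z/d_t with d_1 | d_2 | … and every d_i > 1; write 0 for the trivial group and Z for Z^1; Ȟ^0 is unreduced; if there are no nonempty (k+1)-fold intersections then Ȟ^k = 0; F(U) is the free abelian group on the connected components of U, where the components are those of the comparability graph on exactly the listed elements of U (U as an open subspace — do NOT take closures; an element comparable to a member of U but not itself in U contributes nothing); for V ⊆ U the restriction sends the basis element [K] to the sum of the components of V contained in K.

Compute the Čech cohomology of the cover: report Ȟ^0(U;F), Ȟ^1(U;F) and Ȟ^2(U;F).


Ȟ^0 = Z^4; Ȟ^1 = 0; Ȟ^2 = 0

nonempty intersections:
  A12={a,c,d,e,g} A13={a,c,g} A14={c,e,g} A23={a,c,g} A24={c,e,g} A34={c,g}
  A123={a,c,g} A124={c,e,g} A134={c,g} A234={c,g}
  A1234={c,g}
components per intersection:
  A1: {a} {c,d,e,g} {f}
  A2: {a} {b} {c,d,e,g}
  A3: {a} {c,g}
  A4: {c,e,g}
  A12: {a} {c,d,e,g}
  A13: {a} {c,g}
  A14: {c,e,g}
  A23: {a} {c,g}
  A24: {c,e,g}
  A34: {c,g}
  A123: {a} {c,g}
  A124: {c,e,g}
  A134: {c,g}
  A234: {c,g}
  A1234: {c,g}
C dims 9,9,5,1; δ0: rk 5, SNF 1^5; δ1: rk 4, SNF 1^4; δ2: rk 1, SNF 1^1
Ȟ^0: (9−5)−0=4 ⇒ Z^4
Ȟ^1: (9−4)−5=0 ⇒ 0
Ȟ^2: (5−1)−4=0 ⇒ 0


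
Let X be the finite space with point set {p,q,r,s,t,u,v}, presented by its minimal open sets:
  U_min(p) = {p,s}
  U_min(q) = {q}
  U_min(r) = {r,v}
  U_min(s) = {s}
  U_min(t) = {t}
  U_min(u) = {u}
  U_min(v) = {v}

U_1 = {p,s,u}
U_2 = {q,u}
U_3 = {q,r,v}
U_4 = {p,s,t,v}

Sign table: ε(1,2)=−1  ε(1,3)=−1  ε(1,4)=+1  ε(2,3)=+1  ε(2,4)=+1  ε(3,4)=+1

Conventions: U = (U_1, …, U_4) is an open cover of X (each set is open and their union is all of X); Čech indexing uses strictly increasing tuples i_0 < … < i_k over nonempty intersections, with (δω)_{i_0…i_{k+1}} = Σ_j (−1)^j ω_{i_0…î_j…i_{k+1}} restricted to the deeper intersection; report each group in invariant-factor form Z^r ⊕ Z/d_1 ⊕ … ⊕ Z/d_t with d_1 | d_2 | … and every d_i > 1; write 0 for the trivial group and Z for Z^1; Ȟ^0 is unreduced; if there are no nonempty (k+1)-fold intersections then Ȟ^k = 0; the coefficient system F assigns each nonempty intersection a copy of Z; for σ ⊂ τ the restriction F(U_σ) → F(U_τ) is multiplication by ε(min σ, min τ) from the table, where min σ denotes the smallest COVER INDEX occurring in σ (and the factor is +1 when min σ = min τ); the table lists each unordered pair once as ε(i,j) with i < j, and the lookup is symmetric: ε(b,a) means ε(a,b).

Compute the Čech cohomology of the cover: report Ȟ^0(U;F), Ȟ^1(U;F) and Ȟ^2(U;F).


intersection data:
  U12={u} U14={p,s} U23={q} U34={v}
C dims 4,4; δ0: rk 4, SNF 1^3·2
Ȟ^0 = (4 − 4) − 0 = 0, so Ȟ^0 ≅ 0
Ȟ^1 = (4 − 0) − 4 = 0 plus torsion [2], so Ȟ^1 ≅ Z/2
Ȟ^2 = (0 − 0) − 0 = 0, so Ȟ^2 ≅ 0

Ȟ^0(U;F) ≅ 0, Ȟ^1(U;F) ≅ Z/2, Ȟ^2(U;F) ≅ 0


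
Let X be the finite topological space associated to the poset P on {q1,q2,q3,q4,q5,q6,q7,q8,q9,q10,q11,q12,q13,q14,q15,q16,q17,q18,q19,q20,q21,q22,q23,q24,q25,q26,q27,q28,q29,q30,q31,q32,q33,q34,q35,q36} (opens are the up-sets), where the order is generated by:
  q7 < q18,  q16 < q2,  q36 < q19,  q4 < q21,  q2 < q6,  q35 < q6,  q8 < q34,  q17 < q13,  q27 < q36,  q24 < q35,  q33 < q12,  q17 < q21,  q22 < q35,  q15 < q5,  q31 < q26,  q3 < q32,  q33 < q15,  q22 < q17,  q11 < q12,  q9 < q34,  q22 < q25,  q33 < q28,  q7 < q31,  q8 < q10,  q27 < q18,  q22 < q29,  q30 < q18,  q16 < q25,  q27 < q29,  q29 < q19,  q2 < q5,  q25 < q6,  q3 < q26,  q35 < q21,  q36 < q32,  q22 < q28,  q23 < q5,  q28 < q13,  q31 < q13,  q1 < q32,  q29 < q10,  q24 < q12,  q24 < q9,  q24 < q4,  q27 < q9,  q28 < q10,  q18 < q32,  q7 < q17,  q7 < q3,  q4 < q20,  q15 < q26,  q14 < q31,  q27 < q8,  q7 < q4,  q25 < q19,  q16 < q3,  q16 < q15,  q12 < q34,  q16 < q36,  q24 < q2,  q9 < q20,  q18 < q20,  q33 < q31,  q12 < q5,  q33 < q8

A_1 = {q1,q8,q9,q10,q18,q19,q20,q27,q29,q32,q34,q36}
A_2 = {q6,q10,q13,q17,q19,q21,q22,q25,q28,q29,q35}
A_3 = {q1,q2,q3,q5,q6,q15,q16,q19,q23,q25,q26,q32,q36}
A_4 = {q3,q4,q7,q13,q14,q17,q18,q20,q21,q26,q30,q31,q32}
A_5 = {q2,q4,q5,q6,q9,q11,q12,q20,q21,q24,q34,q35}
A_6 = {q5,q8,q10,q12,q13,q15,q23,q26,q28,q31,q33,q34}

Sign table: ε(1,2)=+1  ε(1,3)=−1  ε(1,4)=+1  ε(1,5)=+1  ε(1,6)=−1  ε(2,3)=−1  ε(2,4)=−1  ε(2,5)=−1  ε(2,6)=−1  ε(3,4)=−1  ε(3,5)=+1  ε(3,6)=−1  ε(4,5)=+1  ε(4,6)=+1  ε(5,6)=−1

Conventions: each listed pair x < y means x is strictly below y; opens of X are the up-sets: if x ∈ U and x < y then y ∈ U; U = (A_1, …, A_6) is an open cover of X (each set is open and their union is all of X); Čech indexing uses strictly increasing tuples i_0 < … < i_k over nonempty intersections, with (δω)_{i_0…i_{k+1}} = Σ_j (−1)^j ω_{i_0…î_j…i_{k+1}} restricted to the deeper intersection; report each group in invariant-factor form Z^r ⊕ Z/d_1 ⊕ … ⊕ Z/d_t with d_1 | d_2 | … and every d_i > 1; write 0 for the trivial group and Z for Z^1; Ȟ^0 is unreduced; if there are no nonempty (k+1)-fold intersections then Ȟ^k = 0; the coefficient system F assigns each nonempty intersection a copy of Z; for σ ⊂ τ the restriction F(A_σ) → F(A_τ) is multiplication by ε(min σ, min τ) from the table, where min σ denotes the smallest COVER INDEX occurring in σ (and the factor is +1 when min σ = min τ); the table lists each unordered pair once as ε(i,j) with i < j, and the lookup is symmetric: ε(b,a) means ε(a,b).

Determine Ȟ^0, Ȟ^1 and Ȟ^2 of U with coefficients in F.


Ȟ^0(U;F) ≅ 0,  Ȟ^1(U;F) ≅ Z/2,  Ȟ^2(U;F) ≅ Z

nerve simplices:
  A12={q10,q19,q29} A13={q1,q19,q32,q36} A14={q18,q20,q32} A15={q9,q20,q34} A16={q8,q10,q34} A23={q6,q19,q25} A24={q13,q17,q21} A25={q6,q21,q35} A26={q10,q13,q28} A34={q3,q26,q32} A35={q2,q5,q6} A36={q5,q15,q23,q26} A45={q4,q20,q21} A46={q13,q26,q31} A56={q5,q12,q34}
  A123={q19} A126={q10} A134={q32} A145={q20} A156={q34} A235={q6} A245={q21} A246={q13} A346={q26} A356={q5}
C dims 6,15,10; δ0: rk 6, SNF 1^5·2; δ1: rk 9, SNF 1^9
degree 0: 6−6−0 = 0 → Ȟ^0 ≅ 0
degree 1: 15−9−6 = 0 plus torsion [2] → Ȟ^1 ≅ Z/2
degree 2: 10−0−9 = 1 → Ȟ^2 ≅ Z


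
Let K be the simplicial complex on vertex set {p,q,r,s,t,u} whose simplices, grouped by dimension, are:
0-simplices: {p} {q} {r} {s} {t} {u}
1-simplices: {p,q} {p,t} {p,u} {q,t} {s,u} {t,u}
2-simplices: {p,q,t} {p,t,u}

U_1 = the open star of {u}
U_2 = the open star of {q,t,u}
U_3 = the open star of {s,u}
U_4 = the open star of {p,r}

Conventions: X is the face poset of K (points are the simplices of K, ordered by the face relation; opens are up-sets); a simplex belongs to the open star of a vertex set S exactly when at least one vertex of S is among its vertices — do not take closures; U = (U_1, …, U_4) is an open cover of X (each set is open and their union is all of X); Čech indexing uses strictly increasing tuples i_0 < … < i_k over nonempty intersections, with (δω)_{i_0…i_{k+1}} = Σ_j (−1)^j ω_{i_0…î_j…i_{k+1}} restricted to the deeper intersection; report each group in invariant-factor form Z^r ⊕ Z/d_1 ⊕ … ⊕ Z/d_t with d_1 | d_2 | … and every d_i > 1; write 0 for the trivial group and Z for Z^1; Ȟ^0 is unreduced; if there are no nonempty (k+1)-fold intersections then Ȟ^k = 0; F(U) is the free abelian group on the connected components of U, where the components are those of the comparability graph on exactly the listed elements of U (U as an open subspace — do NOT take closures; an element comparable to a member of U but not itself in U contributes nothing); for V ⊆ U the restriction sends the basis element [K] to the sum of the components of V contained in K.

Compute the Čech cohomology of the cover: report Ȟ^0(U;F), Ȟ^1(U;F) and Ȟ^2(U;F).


Ȟ^0(U;F) ≅ Z^2,  Ȟ^1(U;F) ≅ 0,  Ȟ^2(U;F) ≅ 0

nonempty overlaps:
  U1={{u},{p,u},{s,u},{t,u},{p,t,u}} U2={{q},{t},{u},{p,q},{p,t},{p,u},{q,t},{s,u},{t,u},{p,q,t},{p,t,u}} U3={{s},{u},{p,u},{s,u},{t,u},{p,t,u}} U4={{p},{r},{p,q},{p,t},{p,u},{p,q,t},{p,t,u}}
  U12={{u},{p,u},{s,u},{t,u},{p,t,u}} U13={{u},{p,u},{s,u},{t,u},{p,t,u}} U14={{p,u},{p,t,u}} U23={{u},{p,u},{s,u},{t,u},{p,t,u}} U24={{p,q},{p,t},{p,u},{p,q,t},{p,t,u}} U34={{p,u},{p,t,u}}
  U123={{u},{p,u},{s,u},{t,u},{p,t,u}} U124={{p,u},{p,t,u}} U134={{p,u},{p,t,u}} U234={{p,u},{p,t,u}}
  U1234={{p,u},{p,t,u}}
components per intersection:
  U1: {{u},{p,u},{s,u},{t,u},{p,t,u}}
  U2: {{q},{t},{u},{p,q},{p,t},{p,u},{q,t},{s,u},{t,u},{p,q,t},{p,t,u}}
  U3: {{s},{u},{p,u},{s,u},{t,u},{p,t,u}}
  U4: {{p},{p,q},{p,t},{p,u},{p,q,t},{p,t,u}} {{r}}
  U12: {{u},{p,u},{s,u},{t,u},{p,t,u}}
  U13: {{u},{p,u},{s,u},{t,u},{p,t,u}}
  U14: {{p,u},{p,t,u}}
  U23: {{u},{p,u},{s,u},{t,u},{p,t,u}}
  U24: {{p,q},{p,t},{p,u},{p,q,t},{p,t,u}}
  U34: {{p,u},{p,t,u}}
  U123: {{u},{p,u},{s,u},{t,u},{p,t,u}}
  U124: {{p,u},{p,t,u}}
  U134: {{p,u},{p,t,u}}
  U234: {{p,u},{p,t,u}}
  U1234: {{p,u},{p,t,u}}
C dims 5,6,4,1; δ0: rk 3, SNF 1^3; δ1: rk 3, SNF 1^3; δ2: rk 1, SNF 1^1
degree 0: 5−3−0 = 2 → Ȟ^0 ≅ Z^2
degree 1: 6−3−3 = 0 → Ȟ^1 ≅ 0
degree 2: 4−1−3 = 0 → Ȟ^2 ≅ 0


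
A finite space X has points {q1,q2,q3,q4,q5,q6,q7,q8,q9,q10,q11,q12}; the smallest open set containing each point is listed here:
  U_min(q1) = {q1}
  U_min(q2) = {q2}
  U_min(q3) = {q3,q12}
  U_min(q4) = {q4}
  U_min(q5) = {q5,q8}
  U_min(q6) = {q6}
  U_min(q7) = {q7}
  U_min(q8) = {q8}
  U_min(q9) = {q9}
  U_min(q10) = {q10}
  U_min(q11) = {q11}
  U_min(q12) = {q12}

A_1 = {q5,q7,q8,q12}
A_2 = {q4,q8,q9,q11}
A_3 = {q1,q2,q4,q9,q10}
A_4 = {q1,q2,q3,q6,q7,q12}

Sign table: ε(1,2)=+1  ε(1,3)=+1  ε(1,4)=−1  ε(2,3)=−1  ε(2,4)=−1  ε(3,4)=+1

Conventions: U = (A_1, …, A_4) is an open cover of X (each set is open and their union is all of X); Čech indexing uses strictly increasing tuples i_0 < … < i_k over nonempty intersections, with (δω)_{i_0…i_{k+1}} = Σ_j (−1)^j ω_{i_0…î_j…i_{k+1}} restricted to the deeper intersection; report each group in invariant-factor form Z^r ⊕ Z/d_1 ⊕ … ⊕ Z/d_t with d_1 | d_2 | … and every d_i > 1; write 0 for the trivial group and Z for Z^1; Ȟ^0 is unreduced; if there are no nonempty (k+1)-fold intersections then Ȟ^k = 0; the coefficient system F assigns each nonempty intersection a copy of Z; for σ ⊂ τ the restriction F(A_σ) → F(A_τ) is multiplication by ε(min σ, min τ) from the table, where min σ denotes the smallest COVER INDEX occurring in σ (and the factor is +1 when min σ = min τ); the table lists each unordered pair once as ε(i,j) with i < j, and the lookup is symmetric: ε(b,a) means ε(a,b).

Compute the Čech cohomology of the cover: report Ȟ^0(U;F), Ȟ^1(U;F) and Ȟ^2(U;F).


Ȟ^0 ≅ Z,  Ȟ^1 ≅ Z,  Ȟ^2 ≅ 0

nerve of the cover:
  A12={q8} A14={q7,q12} A23={q4,q9} A34={q1,q2}
C dims 4,4; δ0: rk 3, SNF 1^3
Ȟ^0 = (4 − 3) − 0 = 1, so Ȟ^0 ≅ Z
Ȟ^1 = (4 − 0) − 3 = 1, so Ȟ^1 ≅ Z
Ȟ^2 = (0 − 0) − 0 = 0, so Ȟ^2 ≅ 0


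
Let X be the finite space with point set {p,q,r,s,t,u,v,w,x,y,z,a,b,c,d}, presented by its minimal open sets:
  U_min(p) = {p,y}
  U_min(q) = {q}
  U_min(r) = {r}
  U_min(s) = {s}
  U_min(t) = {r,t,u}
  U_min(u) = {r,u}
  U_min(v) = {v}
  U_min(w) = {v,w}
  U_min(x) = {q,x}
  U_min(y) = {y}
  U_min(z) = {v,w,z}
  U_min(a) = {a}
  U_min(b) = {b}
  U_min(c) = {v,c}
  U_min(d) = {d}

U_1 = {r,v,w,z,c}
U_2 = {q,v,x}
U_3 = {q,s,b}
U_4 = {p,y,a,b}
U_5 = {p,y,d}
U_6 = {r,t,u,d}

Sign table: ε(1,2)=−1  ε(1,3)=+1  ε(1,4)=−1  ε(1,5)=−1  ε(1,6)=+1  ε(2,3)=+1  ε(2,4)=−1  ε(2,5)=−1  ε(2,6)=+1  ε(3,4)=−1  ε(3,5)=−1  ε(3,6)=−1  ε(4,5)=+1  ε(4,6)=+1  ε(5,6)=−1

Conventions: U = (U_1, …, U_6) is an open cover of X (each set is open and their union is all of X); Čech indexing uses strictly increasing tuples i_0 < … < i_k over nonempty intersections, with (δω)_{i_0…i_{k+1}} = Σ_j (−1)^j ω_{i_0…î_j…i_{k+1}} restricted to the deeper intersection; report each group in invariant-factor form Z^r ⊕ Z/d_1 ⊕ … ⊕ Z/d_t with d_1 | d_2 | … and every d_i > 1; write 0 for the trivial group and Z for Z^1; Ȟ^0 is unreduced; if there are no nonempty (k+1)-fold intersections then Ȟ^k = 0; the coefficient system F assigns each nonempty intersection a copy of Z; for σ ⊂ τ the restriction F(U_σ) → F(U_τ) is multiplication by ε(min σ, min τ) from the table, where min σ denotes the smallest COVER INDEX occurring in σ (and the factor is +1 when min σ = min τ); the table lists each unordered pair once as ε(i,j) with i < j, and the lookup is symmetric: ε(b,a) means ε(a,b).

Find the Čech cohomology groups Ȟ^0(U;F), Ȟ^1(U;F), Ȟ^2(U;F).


nonempty overlaps:
  U12={v} U16={r} U23={q} U34={b} U45={p,y} U56={d}
C dims 6,6; δ0: rk 6, SNF 1^5·2
degree 0: 6−6−0 = 0 → Ȟ^0 ≅ 0
degree 1: 6−0−6 = 0 plus torsion [2] → Ȟ^1 ≅ Z/2
degree 2: 0−0−0 = 0 → Ȟ^2 ≅ 0

Ȟ^0(U;F) ≅ 0; Ȟ^1(U;F) ≅ Z/2; Ȟ^2(U;F) ≅ 0
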